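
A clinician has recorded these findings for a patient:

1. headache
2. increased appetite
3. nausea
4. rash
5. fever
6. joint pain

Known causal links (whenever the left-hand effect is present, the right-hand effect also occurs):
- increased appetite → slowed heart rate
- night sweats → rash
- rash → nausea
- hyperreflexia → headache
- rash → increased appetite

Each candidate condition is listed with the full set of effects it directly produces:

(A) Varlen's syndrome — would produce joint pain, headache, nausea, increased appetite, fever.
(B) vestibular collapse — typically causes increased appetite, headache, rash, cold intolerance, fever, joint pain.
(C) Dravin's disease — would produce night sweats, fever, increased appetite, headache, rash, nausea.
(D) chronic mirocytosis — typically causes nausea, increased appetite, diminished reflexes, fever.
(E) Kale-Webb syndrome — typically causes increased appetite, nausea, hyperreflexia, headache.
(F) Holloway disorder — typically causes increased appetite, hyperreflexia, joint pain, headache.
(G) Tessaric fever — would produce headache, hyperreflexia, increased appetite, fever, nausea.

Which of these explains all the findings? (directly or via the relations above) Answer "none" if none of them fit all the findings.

B

Checking each candidate against the observations:
(A) Varlen's syndrome — headache match; increased appetite match; nausea match; rash miss; fever match; joint pain match
(B) vestibular collapse — accounts for every observation (nausea through rash → nausea)
(C) Dravin's disease — headache match; increased appetite match; nausea match; rash match; fever match; joint pain miss
(D) chronic mirocytosis — does not account for headache, rash, joint pain
(E) Kale-Webb syndrome — headache match; increased appetite match; nausea match; rash miss; fever miss; joint pain miss
(F) Holloway disorder — headache match; increased appetite match; nausea miss; rash miss; fever miss; joint pain match
(G) Tessaric fever — headache match; increased appetite match; nausea match; rash miss; fever match; joint pain miss
Only (B) is consistent with every observation.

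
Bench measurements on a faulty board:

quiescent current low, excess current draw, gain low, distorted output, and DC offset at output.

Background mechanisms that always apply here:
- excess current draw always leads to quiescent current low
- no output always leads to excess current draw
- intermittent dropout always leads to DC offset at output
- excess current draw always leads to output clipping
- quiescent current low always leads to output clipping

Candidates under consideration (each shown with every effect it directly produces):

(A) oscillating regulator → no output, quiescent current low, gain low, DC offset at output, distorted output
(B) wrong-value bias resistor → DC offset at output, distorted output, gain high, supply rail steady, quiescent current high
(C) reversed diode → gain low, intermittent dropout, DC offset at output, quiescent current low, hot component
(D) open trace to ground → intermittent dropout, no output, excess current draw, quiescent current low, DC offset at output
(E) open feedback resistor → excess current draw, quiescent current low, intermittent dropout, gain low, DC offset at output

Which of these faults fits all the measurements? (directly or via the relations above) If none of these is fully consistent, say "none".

Testing each hypothesis:
(A) oscillating regulator — quiescent current low yes; excess current draw yes (via no output → excess current draw); gain low yes; distorted output yes; DC offset at output yes
(B) wrong-value bias resistor — quiescent current low NO; excess current draw NO; gain low NO; distorted output yes; DC offset at output yes
(C) reversed diode — quiescent current low yes; excess current draw NO; gain low yes; distorted output NO; DC offset at output yes
(D) open trace to ground — quiescent current low yes; excess current draw yes; gain low NO; distorted output NO; DC offset at output yes
(E) open feedback resistor — quiescent current low yes; excess current draw yes; gain low yes; distorted output NO; DC offset at output yes
Only (A) is consistent with every observation.

A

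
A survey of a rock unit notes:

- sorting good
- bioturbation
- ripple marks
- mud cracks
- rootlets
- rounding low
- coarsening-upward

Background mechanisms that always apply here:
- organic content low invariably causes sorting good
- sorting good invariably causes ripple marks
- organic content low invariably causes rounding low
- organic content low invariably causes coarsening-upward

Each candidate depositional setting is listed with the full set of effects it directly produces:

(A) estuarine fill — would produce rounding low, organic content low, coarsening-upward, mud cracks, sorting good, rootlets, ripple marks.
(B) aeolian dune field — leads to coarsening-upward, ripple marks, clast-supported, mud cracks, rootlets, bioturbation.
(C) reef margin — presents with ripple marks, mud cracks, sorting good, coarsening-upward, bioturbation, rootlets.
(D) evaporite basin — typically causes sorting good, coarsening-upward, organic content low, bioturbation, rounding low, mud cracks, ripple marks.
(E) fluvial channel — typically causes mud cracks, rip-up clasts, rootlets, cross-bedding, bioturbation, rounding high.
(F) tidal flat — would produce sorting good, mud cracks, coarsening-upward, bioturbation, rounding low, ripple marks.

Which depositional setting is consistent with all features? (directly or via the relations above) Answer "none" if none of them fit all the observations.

none

Per-candidate check:
(A) estuarine fill — does not account for bioturbation
(B) aeolian dune field — does not account for sorting good, rounding low
(C) reef margin — sorting good match; bioturbation match; ripple marks match; mud cracks match; rootlets match; rounding low miss; coarsening-upward match
(D) evaporite basin — sorting good match; bioturbation match; ripple marks match; mud cracks match; rootlets miss; rounding low match; coarsening-upward match
(E) fluvial channel — sorting good miss; bioturbation match; ripple marks miss; mud cracks match; rootlets match; rounding low miss; coarsening-upward miss
(F) tidal flat — sorting good match; bioturbation match; ripple marks match; mud cracks match; rootlets miss; rounding low match; coarsening-upward match
Every candidate fails on at least one observation.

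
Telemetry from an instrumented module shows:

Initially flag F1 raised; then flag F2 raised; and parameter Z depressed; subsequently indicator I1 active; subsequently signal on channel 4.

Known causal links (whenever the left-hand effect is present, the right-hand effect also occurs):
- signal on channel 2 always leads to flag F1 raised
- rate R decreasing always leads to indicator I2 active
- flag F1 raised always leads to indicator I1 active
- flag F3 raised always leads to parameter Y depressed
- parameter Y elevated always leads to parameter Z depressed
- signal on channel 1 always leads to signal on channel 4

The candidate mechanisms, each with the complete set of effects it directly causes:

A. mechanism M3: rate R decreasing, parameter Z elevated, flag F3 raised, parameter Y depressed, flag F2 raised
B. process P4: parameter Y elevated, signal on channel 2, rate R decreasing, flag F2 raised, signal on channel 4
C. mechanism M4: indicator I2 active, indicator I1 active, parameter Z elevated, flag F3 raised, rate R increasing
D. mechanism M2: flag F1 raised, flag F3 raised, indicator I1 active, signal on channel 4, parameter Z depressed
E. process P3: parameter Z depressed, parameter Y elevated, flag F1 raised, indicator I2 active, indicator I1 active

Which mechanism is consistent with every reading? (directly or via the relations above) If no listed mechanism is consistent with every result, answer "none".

For each candidate, compare predicted effects to what was observed:
(A) mechanism M3 — fails on flag F1 raised, parameter Z depressed, indicator I1 active, signal on channel 4 (predicts parameter Z elevated, not parameter Z depressed)
(B) process P4 — flag F1 raised match (by signal on channel 2 → flag F1 raised); flag F2 raised match; parameter Z depressed match (by parameter Y elevated → parameter Z depressed); indicator I1 active match (by signal on channel 2 → flag F1 raised → indicator I1 active); signal on channel 4 match
(C) mechanism M4 — fails on flag F1 raised, flag F2 raised, parameter Z depressed, signal on channel 4 (predicts parameter Z elevated, not parameter Z depressed)
(D) mechanism M2 — does not account for flag F2 raised
(E) process P3 — flag F1 raised match; flag F2 raised miss; parameter Z depressed match; indicator I1 active match; signal on channel 4 miss
(B) alone accounts for all the evidence.

B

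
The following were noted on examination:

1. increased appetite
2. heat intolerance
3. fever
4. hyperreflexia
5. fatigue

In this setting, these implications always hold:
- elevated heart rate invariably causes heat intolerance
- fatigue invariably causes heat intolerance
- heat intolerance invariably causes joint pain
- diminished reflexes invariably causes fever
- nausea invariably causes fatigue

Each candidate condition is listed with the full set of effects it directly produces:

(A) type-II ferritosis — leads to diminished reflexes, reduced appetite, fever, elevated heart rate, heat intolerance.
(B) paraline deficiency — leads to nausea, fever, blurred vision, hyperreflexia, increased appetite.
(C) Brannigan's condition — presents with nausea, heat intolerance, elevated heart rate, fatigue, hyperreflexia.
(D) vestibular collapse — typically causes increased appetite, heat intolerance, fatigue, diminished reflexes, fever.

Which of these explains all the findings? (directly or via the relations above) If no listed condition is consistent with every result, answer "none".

B

Checking each candidate against the observations:
(A) type-II ferritosis — fails on increased appetite, hyperreflexia, fatigue (predicts reduced appetite, not increased appetite; predicts diminished reflexes, not hyperreflexia)
(B) paraline deficiency — accounts for every observation (heat intolerance via nausea → fatigue → heat intolerance)
(C) Brannigan's condition — increased appetite NO; heat intolerance yes; fever NO; hyperreflexia yes; fatigue yes
(D) vestibular collapse — increased appetite yes; heat intolerance yes; fever yes; hyperreflexia NO; fatigue yes
(B) alone accounts for all the evidence.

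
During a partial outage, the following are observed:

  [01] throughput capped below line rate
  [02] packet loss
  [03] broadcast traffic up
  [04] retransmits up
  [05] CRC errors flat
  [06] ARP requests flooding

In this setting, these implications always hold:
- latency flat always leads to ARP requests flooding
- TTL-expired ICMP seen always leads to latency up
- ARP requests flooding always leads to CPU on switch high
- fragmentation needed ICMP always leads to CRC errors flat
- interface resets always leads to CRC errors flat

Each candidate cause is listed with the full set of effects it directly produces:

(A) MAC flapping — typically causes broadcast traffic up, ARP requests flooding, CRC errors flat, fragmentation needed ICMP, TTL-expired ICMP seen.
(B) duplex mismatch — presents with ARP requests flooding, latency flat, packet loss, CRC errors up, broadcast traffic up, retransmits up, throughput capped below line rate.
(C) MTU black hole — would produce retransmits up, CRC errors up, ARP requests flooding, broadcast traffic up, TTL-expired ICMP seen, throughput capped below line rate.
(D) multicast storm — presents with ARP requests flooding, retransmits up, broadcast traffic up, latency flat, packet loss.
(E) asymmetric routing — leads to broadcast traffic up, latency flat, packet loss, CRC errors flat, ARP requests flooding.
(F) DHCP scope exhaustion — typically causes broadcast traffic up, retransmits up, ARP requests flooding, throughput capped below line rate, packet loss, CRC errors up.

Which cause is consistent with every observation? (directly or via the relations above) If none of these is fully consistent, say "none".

Checking each candidate against the observations:
(A) MAC flapping — does not account for throughput capped below line rate, packet loss, retransmits up
(B) duplex mismatch — fails on CRC errors flat (predicts CRC errors up, not CRC errors flat)
(C) MTU black hole — throughput capped below line rate match; packet loss miss; broadcast traffic up match; retransmits up match; CRC errors flat miss; ARP requests flooding match
(D) multicast storm — does not account for throughput capped below line rate, CRC errors flat
(E) asymmetric routing — throughput capped below line rate miss; packet loss match; broadcast traffic up match; retransmits up miss; CRC errors flat match; ARP requests flooding match
(F) DHCP scope exhaustion — fails on CRC errors flat (predicts CRC errors up, not CRC errors flat)
Every candidate fails on at least one observation.

none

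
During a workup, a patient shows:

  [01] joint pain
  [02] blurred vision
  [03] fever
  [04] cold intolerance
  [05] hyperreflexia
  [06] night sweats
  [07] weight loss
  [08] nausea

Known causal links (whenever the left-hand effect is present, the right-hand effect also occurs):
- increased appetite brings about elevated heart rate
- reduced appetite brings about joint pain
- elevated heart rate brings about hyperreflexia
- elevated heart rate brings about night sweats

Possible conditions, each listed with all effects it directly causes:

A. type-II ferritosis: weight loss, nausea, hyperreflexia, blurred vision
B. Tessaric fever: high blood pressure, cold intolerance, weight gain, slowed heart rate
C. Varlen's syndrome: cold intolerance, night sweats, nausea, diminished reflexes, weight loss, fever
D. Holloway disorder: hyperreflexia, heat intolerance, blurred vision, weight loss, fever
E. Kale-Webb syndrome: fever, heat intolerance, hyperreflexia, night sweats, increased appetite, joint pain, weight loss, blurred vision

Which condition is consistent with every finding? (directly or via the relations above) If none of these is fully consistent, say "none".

Testing each hypothesis:
(A) type-II ferritosis — does not account for joint pain, fever, cold intolerance, night sweats
(B) Tessaric fever — fails on joint pain, blurred vision, fever, hyperreflexia, night sweats, weight loss, nausea (predicts weight gain, not weight loss)
(C) Varlen's syndrome — fails on joint pain, blurred vision, hyperreflexia (predicts diminished reflexes, not hyperreflexia)
(D) Holloway disorder — fails on joint pain, cold intolerance, night sweats, nausea (predicts heat intolerance, not cold intolerance)
(E) Kale-Webb syndrome — joint pain +; blurred vision +; fever +; cold intolerance -; hyperreflexia +; night sweats +; weight loss +; nausea -
No candidate is consistent with all observations.

none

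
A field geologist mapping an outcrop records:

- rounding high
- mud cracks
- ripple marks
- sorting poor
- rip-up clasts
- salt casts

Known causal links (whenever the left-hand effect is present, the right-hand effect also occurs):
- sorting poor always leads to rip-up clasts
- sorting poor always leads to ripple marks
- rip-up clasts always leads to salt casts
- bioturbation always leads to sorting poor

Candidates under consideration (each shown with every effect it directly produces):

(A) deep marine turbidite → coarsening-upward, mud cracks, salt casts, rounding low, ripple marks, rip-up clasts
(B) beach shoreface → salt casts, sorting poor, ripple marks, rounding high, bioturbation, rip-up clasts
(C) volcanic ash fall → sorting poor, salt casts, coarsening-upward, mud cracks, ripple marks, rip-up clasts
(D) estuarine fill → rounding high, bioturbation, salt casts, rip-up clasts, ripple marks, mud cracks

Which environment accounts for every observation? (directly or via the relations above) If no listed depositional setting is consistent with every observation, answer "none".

Testing each hypothesis:
(A) deep marine turbidite — rounding high miss; mud cracks match; ripple marks match; sorting poor miss; rip-up clasts match; salt casts match
(B) beach shoreface — does not account for mud cracks
(C) volcanic ash fall — does not account for rounding high
(D) estuarine fill — accounts for every observation (sorting poor by bioturbation → sorting poor)
(D) is the only candidate with no mismatches.

D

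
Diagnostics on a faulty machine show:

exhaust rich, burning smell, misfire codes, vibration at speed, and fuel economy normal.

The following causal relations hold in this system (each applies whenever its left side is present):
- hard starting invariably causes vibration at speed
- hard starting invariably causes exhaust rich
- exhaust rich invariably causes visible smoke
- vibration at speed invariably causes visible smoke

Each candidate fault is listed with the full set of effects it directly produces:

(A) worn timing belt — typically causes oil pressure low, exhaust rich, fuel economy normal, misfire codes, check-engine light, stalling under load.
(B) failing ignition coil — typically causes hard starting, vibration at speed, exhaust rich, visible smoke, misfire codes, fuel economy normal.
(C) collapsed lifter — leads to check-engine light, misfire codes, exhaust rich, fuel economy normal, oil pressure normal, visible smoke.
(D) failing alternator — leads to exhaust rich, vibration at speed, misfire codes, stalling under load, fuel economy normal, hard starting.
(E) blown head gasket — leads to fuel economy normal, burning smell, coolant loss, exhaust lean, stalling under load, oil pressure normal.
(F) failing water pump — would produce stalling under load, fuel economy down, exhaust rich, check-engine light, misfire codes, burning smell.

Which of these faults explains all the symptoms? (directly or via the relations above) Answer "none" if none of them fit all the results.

Testing each hypothesis:
(A) worn timing belt — exhaust rich ✓; burning smell ✗; misfire codes ✓; vibration at speed ✗; fuel economy normal ✓
(B) failing ignition coil — exhaust rich ✓; burning smell ✗; misfire codes ✓; vibration at speed ✓; fuel economy normal ✓
(C) collapsed lifter — exhaust rich ✓; burning smell ✗; misfire codes ✓; vibration at speed ✗; fuel economy normal ✓
(D) failing alternator — exhaust rich ✓; burning smell ✗; misfire codes ✓; vibration at speed ✓; fuel economy normal ✓
(E) blown head gasket — fails on exhaust rich, misfire codes, vibration at speed (predicts exhaust lean, not exhaust rich)
(F) failing water pump — exhaust rich ✓; burning smell ✓; misfire codes ✓; vibration at speed ✗; fuel economy normal ✗
None of the listed candidates fits everything.

none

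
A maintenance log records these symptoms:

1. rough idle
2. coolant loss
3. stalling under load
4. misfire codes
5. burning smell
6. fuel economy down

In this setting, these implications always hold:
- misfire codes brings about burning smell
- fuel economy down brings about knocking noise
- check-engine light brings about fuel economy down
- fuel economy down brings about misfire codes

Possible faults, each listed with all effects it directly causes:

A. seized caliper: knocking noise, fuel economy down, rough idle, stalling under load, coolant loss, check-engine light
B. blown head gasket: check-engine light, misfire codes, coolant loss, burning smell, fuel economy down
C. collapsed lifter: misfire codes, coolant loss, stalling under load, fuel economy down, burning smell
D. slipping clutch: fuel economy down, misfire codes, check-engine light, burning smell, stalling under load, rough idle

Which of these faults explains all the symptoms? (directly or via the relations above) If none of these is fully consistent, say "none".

A

For each candidate, compare predicted effects to what was observed:
(A) seized caliper — accounts for every observation (misfire codes via fuel economy down → misfire codes)
(B) blown head gasket — does not account for rough idle, stalling under load
(C) collapsed lifter — rough idle ✗; coolant loss ✓; stalling under load ✓; misfire codes ✓; burning smell ✓; fuel economy down ✓
(D) slipping clutch — rough idle ✓; coolant loss ✗; stalling under load ✓; misfire codes ✓; burning smell ✓; fuel economy down ✓
(A) is the only candidate with no mismatches.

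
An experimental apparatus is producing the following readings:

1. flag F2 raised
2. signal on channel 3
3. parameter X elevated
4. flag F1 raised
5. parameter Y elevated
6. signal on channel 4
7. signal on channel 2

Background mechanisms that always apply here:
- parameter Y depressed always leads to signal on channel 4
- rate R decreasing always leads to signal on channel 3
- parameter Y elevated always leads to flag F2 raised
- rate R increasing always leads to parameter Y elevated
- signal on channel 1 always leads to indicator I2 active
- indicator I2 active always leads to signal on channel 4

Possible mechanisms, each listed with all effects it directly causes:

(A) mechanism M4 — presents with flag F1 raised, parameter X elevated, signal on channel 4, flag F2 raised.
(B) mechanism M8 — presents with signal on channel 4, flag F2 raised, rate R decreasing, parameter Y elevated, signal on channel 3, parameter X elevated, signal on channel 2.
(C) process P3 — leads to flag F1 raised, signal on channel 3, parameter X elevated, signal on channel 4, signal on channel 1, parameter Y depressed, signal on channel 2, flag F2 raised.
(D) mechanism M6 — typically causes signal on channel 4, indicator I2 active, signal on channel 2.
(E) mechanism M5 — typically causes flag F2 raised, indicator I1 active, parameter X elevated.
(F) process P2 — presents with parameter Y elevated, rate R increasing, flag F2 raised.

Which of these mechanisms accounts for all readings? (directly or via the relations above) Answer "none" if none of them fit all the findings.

none

Per-candidate check:
(A) mechanism M4 — does not account for signal on channel 3, parameter Y elevated, signal on channel 2
(B) mechanism M8 — does not account for flag F1 raised
(C) process P3 — flag F2 raised ✓; signal on channel 3 ✓; parameter X elevated ✓; flag F1 raised ✓; parameter Y elevated ✗; signal on channel 4 ✓; signal on channel 2 ✓
(D) mechanism M6 — flag F2 raised ✗; signal on channel 3 ✗; parameter X elevated ✗; flag F1 raised ✗; parameter Y elevated ✗; signal on channel 4 ✓; signal on channel 2 ✓
(E) mechanism M5 — does not account for signal on channel 3, flag F1 raised, parameter Y elevated, signal on channel 4, signal on channel 2
(F) process P2 — does not account for signal on channel 3, parameter X elevated, flag F1 raised, signal on channel 4, signal on channel 2
None of the listed candidates fits everything.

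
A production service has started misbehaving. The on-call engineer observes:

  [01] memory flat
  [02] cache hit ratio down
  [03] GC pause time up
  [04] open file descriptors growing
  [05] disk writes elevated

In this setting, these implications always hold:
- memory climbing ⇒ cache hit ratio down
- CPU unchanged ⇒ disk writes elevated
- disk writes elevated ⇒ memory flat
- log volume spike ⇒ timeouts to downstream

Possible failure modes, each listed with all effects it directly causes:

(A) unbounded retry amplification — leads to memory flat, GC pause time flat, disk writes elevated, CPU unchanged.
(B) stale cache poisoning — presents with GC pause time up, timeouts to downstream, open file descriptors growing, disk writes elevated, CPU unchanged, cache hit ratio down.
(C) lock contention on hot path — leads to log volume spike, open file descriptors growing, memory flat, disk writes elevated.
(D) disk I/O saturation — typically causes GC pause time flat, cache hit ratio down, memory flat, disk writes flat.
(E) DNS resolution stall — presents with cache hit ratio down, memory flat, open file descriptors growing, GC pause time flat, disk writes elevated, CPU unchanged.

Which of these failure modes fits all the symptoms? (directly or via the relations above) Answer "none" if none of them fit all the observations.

B

Per-candidate check:
(A) unbounded retry amplification — memory flat +; cache hit ratio down -; GC pause time up -; open file descriptors growing -; disk writes elevated +
(B) stale cache poisoning — memory flat + (via disk writes elevated → memory flat); cache hit ratio down +; GC pause time up +; open file descriptors growing +; disk writes elevated +
(C) lock contention on hot path — memory flat +; cache hit ratio down -; GC pause time up -; open file descriptors growing +; disk writes elevated +
(D) disk I/O saturation — fails on GC pause time up, open file descriptors growing, disk writes elevated (predicts GC pause time flat, not GC pause time up; predicts disk writes flat, not disk writes elevated)
(E) DNS resolution stall — memory flat +; cache hit ratio down +; GC pause time up -; open file descriptors growing +; disk writes elevated +
(B) is the only candidate with no mismatches.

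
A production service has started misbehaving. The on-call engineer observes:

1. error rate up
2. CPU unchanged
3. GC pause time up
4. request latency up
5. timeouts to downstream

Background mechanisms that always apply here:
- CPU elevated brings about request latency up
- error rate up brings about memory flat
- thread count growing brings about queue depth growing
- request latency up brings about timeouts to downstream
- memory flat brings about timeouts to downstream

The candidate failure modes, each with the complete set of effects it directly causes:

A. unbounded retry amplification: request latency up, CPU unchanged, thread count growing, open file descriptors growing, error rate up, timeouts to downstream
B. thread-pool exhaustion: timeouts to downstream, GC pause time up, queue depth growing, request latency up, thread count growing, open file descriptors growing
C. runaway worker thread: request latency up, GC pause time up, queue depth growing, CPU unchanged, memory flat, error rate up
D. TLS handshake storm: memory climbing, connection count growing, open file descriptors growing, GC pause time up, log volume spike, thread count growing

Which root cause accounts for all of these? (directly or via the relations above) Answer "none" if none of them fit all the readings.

C

For each candidate, compare predicted effects to what was observed:
(A) unbounded retry amplification — error rate up yes; CPU unchanged yes; GC pause time up NO; request latency up yes; timeouts to downstream yes
(B) thread-pool exhaustion — error rate up NO; CPU unchanged NO; GC pause time up yes; request latency up yes; timeouts to downstream yes
(C) runaway worker thread — error rate up yes; CPU unchanged yes; GC pause time up yes; request latency up yes; timeouts to downstream yes (by request latency up → timeouts to downstream)
(D) TLS handshake storm — error rate up NO; CPU unchanged NO; GC pause time up yes; request latency up NO; timeouts to downstream NO
(C) is the only candidate with no mismatches.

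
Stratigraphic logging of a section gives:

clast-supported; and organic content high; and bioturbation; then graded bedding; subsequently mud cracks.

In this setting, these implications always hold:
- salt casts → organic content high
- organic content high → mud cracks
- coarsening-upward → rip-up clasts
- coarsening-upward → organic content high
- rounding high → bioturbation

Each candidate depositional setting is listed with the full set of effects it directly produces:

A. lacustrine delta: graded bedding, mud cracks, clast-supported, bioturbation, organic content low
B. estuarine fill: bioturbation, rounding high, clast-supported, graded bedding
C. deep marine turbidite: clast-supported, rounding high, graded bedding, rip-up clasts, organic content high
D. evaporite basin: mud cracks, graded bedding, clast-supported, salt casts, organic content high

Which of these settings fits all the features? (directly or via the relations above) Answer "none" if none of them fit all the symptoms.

C

Testing each hypothesis:
(A) lacustrine delta — clast-supported +; organic content high -; bioturbation +; graded bedding +; mud cracks +
(B) estuarine fill — clast-supported +; organic content high -; bioturbation +; graded bedding +; mud cracks -
(C) deep marine turbidite — clast-supported +; organic content high +; bioturbation + (through rounding high → bioturbation); graded bedding +; mud cracks + (through organic content high → mud cracks)
(D) evaporite basin — clast-supported +; organic content high +; bioturbation -; graded bedding +; mud cracks +
Only (C) is consistent with every observation.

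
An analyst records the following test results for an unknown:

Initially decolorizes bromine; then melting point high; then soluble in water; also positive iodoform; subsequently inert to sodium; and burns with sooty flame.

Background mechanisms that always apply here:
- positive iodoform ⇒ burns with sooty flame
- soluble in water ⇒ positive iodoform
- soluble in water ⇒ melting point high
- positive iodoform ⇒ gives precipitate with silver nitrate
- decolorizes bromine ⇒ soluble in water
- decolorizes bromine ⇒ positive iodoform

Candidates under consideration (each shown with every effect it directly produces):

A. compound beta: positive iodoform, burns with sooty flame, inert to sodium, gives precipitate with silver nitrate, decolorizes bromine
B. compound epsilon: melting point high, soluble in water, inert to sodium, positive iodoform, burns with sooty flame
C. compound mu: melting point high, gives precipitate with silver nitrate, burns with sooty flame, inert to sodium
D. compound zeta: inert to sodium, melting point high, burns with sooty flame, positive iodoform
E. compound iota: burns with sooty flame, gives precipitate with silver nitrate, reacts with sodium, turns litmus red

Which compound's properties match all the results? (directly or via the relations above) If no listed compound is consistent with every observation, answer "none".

A

For each candidate, compare predicted effects to what was observed:
(A) compound beta — accounts for every observation (melting point high by decolorizes bromine → soluble in water → melting point high)
(B) compound epsilon — does not account for decolorizes bromine
(C) compound mu — does not account for decolorizes bromine, soluble in water, positive iodoform
(D) compound zeta — does not account for decolorizes bromine, soluble in water
(E) compound iota — fails on decolorizes bromine, melting point high, soluble in water, positive iodoform, inert to sodium (predicts reacts with sodium, not inert to sodium)
Only (A) is consistent with every observation.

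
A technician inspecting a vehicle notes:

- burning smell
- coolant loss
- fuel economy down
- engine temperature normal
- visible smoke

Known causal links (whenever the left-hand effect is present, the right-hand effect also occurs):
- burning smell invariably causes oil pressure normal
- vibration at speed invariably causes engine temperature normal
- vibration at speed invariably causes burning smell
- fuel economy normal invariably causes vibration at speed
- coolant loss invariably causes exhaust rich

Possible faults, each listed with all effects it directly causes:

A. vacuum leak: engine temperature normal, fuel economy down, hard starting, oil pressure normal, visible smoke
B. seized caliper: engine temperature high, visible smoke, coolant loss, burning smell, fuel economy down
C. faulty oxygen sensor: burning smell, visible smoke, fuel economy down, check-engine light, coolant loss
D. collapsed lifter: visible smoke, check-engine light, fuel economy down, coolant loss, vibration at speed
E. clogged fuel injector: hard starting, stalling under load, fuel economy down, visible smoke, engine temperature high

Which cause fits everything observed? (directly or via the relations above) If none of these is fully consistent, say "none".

For each candidate, compare predicted effects to what was observed:
(A) vacuum leak — does not account for burning smell, coolant loss
(B) seized caliper — burning smell yes; coolant loss yes; fuel economy down yes; engine temperature normal NO; visible smoke yes
(C) faulty oxygen sensor — burning smell yes; coolant loss yes; fuel economy down yes; engine temperature normal NO; visible smoke yes
(D) collapsed lifter — accounts for every observation (burning smell by vibration at speed → burning smell)
(E) clogged fuel injector — burning smell NO; coolant loss NO; fuel economy down yes; engine temperature normal NO; visible smoke yes
Only (D) is consistent with every observation.

D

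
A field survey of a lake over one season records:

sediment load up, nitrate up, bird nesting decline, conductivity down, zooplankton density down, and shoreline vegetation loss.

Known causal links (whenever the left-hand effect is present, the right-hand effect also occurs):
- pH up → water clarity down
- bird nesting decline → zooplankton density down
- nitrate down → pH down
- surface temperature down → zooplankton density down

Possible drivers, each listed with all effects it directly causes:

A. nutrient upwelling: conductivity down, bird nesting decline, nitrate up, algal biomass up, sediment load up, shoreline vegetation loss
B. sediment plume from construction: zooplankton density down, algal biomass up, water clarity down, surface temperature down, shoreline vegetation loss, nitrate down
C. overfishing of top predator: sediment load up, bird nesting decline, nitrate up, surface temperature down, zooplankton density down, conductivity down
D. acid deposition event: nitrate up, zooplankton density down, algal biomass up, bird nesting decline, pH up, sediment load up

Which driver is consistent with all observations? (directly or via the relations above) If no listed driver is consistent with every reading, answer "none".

A

Checking each candidate against the observations:
(A) nutrient upwelling — sediment load up match; nitrate up match; bird nesting decline match; conductivity down match; zooplankton density down match (via bird nesting decline → zooplankton density down); shoreline vegetation loss match
(B) sediment plume from construction — sediment load up miss; nitrate up miss; bird nesting decline miss; conductivity down miss; zooplankton density down match; shoreline vegetation loss match
(C) overfishing of top predator — does not account for shoreline vegetation loss
(D) acid deposition event — does not account for conductivity down, shoreline vegetation loss
(A) alone accounts for all the evidence.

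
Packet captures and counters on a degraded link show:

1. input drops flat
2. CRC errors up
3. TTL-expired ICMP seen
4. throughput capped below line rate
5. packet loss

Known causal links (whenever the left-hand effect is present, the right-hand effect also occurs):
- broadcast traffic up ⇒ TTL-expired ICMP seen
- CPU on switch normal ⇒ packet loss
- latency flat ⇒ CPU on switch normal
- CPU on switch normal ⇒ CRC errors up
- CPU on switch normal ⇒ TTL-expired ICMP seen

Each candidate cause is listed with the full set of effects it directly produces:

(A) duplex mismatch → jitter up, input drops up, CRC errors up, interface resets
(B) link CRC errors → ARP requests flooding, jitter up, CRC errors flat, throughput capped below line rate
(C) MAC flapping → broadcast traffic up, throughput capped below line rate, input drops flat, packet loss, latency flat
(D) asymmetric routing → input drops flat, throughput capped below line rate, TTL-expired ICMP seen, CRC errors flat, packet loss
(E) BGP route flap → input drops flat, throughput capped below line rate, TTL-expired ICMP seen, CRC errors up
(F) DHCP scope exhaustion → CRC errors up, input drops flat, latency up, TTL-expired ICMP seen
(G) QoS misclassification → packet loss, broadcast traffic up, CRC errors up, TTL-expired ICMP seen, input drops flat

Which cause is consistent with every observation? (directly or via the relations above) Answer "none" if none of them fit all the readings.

Checking each candidate against the observations:
(A) duplex mismatch — input drops flat NO; CRC errors up yes; TTL-expired ICMP seen NO; throughput capped below line rate NO; packet loss NO
(B) link CRC errors — fails on input drops flat, CRC errors up, TTL-expired ICMP seen, packet loss (predicts CRC errors flat, not CRC errors up)
(C) MAC flapping — accounts for every observation (CRC errors up via latency flat → CPU on switch normal → CRC errors up)
(D) asymmetric routing — input drops flat yes; CRC errors up NO; TTL-expired ICMP seen yes; throughput capped below line rate yes; packet loss yes
(E) BGP route flap — does not account for packet loss
(F) DHCP scope exhaustion — does not account for throughput capped below line rate, packet loss
(G) QoS misclassification — input drops flat yes; CRC errors up yes; TTL-expired ICMP seen yes; throughput capped below line rate NO; packet loss yes
(C) is the only candidate with no mismatches.

C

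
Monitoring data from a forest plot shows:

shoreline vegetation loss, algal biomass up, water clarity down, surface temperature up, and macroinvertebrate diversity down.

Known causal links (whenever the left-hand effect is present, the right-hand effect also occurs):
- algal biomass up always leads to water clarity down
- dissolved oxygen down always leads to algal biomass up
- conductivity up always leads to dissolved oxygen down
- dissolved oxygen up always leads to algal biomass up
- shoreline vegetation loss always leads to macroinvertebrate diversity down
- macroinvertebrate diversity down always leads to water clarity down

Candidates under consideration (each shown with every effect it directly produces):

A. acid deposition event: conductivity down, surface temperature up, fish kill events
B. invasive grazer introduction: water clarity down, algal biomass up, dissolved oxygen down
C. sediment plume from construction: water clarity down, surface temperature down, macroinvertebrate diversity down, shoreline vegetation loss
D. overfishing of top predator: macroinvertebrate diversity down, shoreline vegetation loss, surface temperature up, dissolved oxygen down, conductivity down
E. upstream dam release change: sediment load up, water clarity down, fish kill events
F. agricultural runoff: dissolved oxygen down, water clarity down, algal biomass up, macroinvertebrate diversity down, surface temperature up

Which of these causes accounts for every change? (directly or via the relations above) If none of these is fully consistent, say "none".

Testing each hypothesis:
(A) acid deposition event — does not account for shoreline vegetation loss, algal biomass up, water clarity down, macroinvertebrate diversity down
(B) invasive grazer introduction — does not account for shoreline vegetation loss, surface temperature up, macroinvertebrate diversity down
(C) sediment plume from construction — shoreline vegetation loss +; algal biomass up -; water clarity down +; surface temperature up -; macroinvertebrate diversity down +
(D) overfishing of top predator — shoreline vegetation loss +; algal biomass up + (via dissolved oxygen down → algal biomass up); water clarity down + (via macroinvertebrate diversity down → water clarity down); surface temperature up +; macroinvertebrate diversity down +
(E) upstream dam release change — shoreline vegetation loss -; algal biomass up -; water clarity down +; surface temperature up -; macroinvertebrate diversity down -
(F) agricultural runoff — shoreline vegetation loss -; algal biomass up +; water clarity down +; surface temperature up +; macroinvertebrate diversity down +
(D) is the only candidate with no mismatches.

D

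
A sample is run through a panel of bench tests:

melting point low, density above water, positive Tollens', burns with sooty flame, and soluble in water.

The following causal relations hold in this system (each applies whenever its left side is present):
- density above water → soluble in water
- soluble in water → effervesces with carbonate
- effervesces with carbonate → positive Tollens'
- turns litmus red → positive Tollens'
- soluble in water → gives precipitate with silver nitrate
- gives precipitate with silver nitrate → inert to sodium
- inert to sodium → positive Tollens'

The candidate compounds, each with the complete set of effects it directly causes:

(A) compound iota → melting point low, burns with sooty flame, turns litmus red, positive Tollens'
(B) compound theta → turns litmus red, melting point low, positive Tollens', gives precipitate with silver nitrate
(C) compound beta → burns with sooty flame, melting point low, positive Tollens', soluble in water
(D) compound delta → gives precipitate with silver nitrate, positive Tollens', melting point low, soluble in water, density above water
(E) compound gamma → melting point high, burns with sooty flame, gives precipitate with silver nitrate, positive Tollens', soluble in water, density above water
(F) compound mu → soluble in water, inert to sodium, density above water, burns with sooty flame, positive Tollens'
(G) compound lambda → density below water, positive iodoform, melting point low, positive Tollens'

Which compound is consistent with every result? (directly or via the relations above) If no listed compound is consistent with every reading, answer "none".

none

For each candidate, compare predicted effects to what was observed:
(A) compound iota — does not account for density above water, soluble in water
(B) compound theta — does not account for density above water, burns with sooty flame, soluble in water
(C) compound beta — melting point low match; density above water miss; positive Tollens' match; burns with sooty flame match; soluble in water match
(D) compound delta — melting point low match; density above water match; positive Tollens' match; burns with sooty flame miss; soluble in water match
(E) compound gamma — melting point low miss; density above water match; positive Tollens' match; burns with sooty flame match; soluble in water match
(F) compound mu — melting point low miss; density above water match; positive Tollens' match; burns with sooty flame match; soluble in water match
(G) compound lambda — fails on density above water, burns with sooty flame, soluble in water (predicts density below water, not density above water)
Every candidate fails on at least one observation.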